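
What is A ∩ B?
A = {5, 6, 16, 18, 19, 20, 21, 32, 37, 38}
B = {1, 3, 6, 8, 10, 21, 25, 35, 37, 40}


Set A = {5, 6, 16, 18, 19, 20, 21, 32, 37, 38}
Set B = {1, 3, 6, 8, 10, 21, 25, 35, 37, 40}
A ∩ B includes only elements in both sets.
Check each element of A against B:
5 ✗, 6 ✓, 16 ✗, 18 ✗, 19 ✗, 20 ✗, 21 ✓, 32 ✗, 37 ✓, 38 ✗
A ∩ B = {6, 21, 37}

{6, 21, 37}


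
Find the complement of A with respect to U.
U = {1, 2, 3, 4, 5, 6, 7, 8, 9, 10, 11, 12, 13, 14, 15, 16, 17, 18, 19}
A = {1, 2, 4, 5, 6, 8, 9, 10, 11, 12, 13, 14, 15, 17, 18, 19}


Universal set U = {1, 2, 3, 4, 5, 6, 7, 8, 9, 10, 11, 12, 13, 14, 15, 16, 17, 18, 19}
Set A = {1, 2, 4, 5, 6, 8, 9, 10, 11, 12, 13, 14, 15, 17, 18, 19}
A' = U \ A = elements in U but not in A
Checking each element of U:
1 (in A, exclude), 2 (in A, exclude), 3 (not in A, include), 4 (in A, exclude), 5 (in A, exclude), 6 (in A, exclude), 7 (not in A, include), 8 (in A, exclude), 9 (in A, exclude), 10 (in A, exclude), 11 (in A, exclude), 12 (in A, exclude), 13 (in A, exclude), 14 (in A, exclude), 15 (in A, exclude), 16 (not in A, include), 17 (in A, exclude), 18 (in A, exclude), 19 (in A, exclude)
A' = {3, 7, 16}

{3, 7, 16}


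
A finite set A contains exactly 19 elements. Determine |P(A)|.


The set has 19 elements.
The power set contains all possible subsets.
|P(A)| = 2^|A| = 2^19 = 524288

524288


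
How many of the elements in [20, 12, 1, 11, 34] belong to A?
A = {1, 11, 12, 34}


Set A = {1, 11, 12, 34}
Candidates: [20, 12, 1, 11, 34]
Check each candidate:
20 ∉ A, 12 ∈ A, 1 ∈ A, 11 ∈ A, 34 ∈ A
Count of candidates in A: 4

4


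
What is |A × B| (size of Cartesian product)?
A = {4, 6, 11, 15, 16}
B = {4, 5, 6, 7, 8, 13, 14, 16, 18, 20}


Set A = {4, 6, 11, 15, 16} has 5 elements.
Set B = {4, 5, 6, 7, 8, 13, 14, 16, 18, 20} has 10 elements.
|A × B| = |A| × |B| = 5 × 10 = 50

50


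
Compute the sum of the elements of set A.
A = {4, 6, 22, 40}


Set A = {4, 6, 22, 40}
Sum = 4 + 6 + 22 + 40 = 72

72


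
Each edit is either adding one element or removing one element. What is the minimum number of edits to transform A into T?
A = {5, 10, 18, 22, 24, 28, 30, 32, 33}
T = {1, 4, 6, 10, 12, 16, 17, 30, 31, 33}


Set A = {5, 10, 18, 22, 24, 28, 30, 32, 33}
Set T = {1, 4, 6, 10, 12, 16, 17, 30, 31, 33}
Elements to remove from A (in A, not in T): {5, 18, 22, 24, 28, 32} → 6 removals
Elements to add to A (in T, not in A): {1, 4, 6, 12, 16, 17, 31} → 7 additions
Total edits = 6 + 7 = 13

13


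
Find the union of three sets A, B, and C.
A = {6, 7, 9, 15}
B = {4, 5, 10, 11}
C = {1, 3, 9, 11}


Set A = {6, 7, 9, 15}
Set B = {4, 5, 10, 11}
Set C = {1, 3, 9, 11}
First, A ∪ B = {4, 5, 6, 7, 9, 10, 11, 15}
Then, (A ∪ B) ∪ C = {1, 3, 4, 5, 6, 7, 9, 10, 11, 15}

{1, 3, 4, 5, 6, 7, 9, 10, 11, 15}


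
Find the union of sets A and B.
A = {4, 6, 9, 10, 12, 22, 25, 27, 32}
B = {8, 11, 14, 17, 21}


Set A = {4, 6, 9, 10, 12, 22, 25, 27, 32}
Set B = {8, 11, 14, 17, 21}
A ∪ B includes all elements in either set.
Elements from A: {4, 6, 9, 10, 12, 22, 25, 27, 32}
Elements from B not already included: {8, 11, 14, 17, 21}
A ∪ B = {4, 6, 8, 9, 10, 11, 12, 14, 17, 21, 22, 25, 27, 32}

{4, 6, 8, 9, 10, 11, 12, 14, 17, 21, 22, 25, 27, 32}


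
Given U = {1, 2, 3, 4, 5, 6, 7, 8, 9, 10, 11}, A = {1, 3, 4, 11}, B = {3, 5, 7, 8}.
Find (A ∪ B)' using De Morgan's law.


U = {1, 2, 3, 4, 5, 6, 7, 8, 9, 10, 11}
A = {1, 3, 4, 11}, B = {3, 5, 7, 8}
A ∪ B = {1, 3, 4, 5, 7, 8, 11}
(A ∪ B)' = U \ (A ∪ B) = {2, 6, 9, 10}
Verification via A' ∩ B': A' = {2, 5, 6, 7, 8, 9, 10}, B' = {1, 2, 4, 6, 9, 10, 11}
A' ∩ B' = {2, 6, 9, 10} ✓

{2, 6, 9, 10}


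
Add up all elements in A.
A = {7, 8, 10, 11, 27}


Set A = {7, 8, 10, 11, 27}
Sum = 7 + 8 + 10 + 11 + 27 = 63

63


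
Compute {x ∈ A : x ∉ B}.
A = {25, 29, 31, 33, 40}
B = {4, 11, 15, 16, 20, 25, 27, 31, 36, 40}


Set A = {25, 29, 31, 33, 40}
Set B = {4, 11, 15, 16, 20, 25, 27, 31, 36, 40}
Check each element of A against B:
25 ∈ B, 29 ∉ B (include), 31 ∈ B, 33 ∉ B (include), 40 ∈ B
Elements of A not in B: {29, 33}

{29, 33}


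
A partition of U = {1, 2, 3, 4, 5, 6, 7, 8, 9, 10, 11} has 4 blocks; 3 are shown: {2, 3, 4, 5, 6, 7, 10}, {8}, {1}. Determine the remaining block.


U = {1, 2, 3, 4, 5, 6, 7, 8, 9, 10, 11}
Shown blocks: {2, 3, 4, 5, 6, 7, 10}, {8}, {1}
A partition's blocks are pairwise disjoint and cover U, so the missing block = U \ (union of shown blocks).
Union of shown blocks: {1, 2, 3, 4, 5, 6, 7, 8, 10}
Missing block = U \ (union) = {9, 11}

{9, 11}


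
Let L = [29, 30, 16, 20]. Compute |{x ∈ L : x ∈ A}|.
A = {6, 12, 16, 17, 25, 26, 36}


Set A = {6, 12, 16, 17, 25, 26, 36}
Candidates: [29, 30, 16, 20]
Check each candidate:
29 ∉ A, 30 ∉ A, 16 ∈ A, 20 ∉ A
Count of candidates in A: 1

1


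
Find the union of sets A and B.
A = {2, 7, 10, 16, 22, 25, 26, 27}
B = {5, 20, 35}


Set A = {2, 7, 10, 16, 22, 25, 26, 27}
Set B = {5, 20, 35}
A ∪ B includes all elements in either set.
Elements from A: {2, 7, 10, 16, 22, 25, 26, 27}
Elements from B not already included: {5, 20, 35}
A ∪ B = {2, 5, 7, 10, 16, 20, 22, 25, 26, 27, 35}

{2, 5, 7, 10, 16, 20, 22, 25, 26, 27, 35}


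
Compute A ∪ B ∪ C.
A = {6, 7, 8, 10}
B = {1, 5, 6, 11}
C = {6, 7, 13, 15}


Set A = {6, 7, 8, 10}
Set B = {1, 5, 6, 11}
Set C = {6, 7, 13, 15}
First, A ∪ B = {1, 5, 6, 7, 8, 10, 11}
Then, (A ∪ B) ∪ C = {1, 5, 6, 7, 8, 10, 11, 13, 15}

{1, 5, 6, 7, 8, 10, 11, 13, 15}


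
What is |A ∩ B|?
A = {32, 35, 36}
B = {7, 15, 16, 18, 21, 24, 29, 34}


Set A = {32, 35, 36}
Set B = {7, 15, 16, 18, 21, 24, 29, 34}
A ∩ B = {}
|A ∩ B| = 0

0


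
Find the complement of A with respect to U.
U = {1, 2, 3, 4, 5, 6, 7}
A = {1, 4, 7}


Universal set U = {1, 2, 3, 4, 5, 6, 7}
Set A = {1, 4, 7}
A' = U \ A = elements in U but not in A
Checking each element of U:
1 (in A, exclude), 2 (not in A, include), 3 (not in A, include), 4 (in A, exclude), 5 (not in A, include), 6 (not in A, include), 7 (in A, exclude)
A' = {2, 3, 5, 6}

{2, 3, 5, 6}


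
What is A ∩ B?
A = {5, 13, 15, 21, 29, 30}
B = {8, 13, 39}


Set A = {5, 13, 15, 21, 29, 30}
Set B = {8, 13, 39}
A ∩ B includes only elements in both sets.
Check each element of A against B:
5 ✗, 13 ✓, 15 ✗, 21 ✗, 29 ✗, 30 ✗
A ∩ B = {13}

{13}


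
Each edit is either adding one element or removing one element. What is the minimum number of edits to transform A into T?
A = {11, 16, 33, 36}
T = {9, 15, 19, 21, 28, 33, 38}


Set A = {11, 16, 33, 36}
Set T = {9, 15, 19, 21, 28, 33, 38}
Elements to remove from A (in A, not in T): {11, 16, 36} → 3 removals
Elements to add to A (in T, not in A): {9, 15, 19, 21, 28, 38} → 6 additions
Total edits = 3 + 6 = 9

9


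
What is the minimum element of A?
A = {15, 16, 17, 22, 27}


Set A = {15, 16, 17, 22, 27}
Elements in ascending order: 15, 16, 17, 22, 27
The smallest element is 15.

15


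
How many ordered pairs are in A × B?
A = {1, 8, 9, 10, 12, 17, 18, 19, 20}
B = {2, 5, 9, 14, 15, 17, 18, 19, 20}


Set A = {1, 8, 9, 10, 12, 17, 18, 19, 20} has 9 elements.
Set B = {2, 5, 9, 14, 15, 17, 18, 19, 20} has 9 elements.
|A × B| = |A| × |B| = 9 × 9 = 81

81


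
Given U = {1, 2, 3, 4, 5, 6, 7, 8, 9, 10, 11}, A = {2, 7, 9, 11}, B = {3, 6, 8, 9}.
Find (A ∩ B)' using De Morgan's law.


U = {1, 2, 3, 4, 5, 6, 7, 8, 9, 10, 11}
A = {2, 7, 9, 11}, B = {3, 6, 8, 9}
A ∩ B = {9}
(A ∩ B)' = U \ (A ∩ B) = {1, 2, 3, 4, 5, 6, 7, 8, 10, 11}
Verification via A' ∪ B': A' = {1, 3, 4, 5, 6, 8, 10}, B' = {1, 2, 4, 5, 7, 10, 11}
A' ∪ B' = {1, 2, 3, 4, 5, 6, 7, 8, 10, 11} ✓

{1, 2, 3, 4, 5, 6, 7, 8, 10, 11}


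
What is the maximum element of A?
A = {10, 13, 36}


Set A = {10, 13, 36}
Elements in ascending order: 10, 13, 36
The largest element is 36.

36


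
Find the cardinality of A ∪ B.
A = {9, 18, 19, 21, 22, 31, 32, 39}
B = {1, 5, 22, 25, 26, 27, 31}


Set A = {9, 18, 19, 21, 22, 31, 32, 39}, |A| = 8
Set B = {1, 5, 22, 25, 26, 27, 31}, |B| = 7
A ∩ B = {22, 31}, |A ∩ B| = 2
|A ∪ B| = |A| + |B| - |A ∩ B| = 8 + 7 - 2 = 13

13


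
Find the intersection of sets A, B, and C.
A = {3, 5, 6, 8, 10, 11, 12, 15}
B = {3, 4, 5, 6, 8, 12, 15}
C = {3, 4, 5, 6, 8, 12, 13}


Set A = {3, 5, 6, 8, 10, 11, 12, 15}
Set B = {3, 4, 5, 6, 8, 12, 15}
Set C = {3, 4, 5, 6, 8, 12, 13}
First, A ∩ B = {3, 5, 6, 8, 12, 15}
Then, (A ∩ B) ∩ C = {3, 5, 6, 8, 12}

{3, 5, 6, 8, 12}


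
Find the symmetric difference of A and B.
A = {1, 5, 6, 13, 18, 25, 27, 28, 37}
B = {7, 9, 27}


Set A = {1, 5, 6, 13, 18, 25, 27, 28, 37}
Set B = {7, 9, 27}
A △ B = (A \ B) ∪ (B \ A)
Elements in A but not B: {1, 5, 6, 13, 18, 25, 28, 37}
Elements in B but not A: {7, 9}
A △ B = {1, 5, 6, 7, 9, 13, 18, 25, 28, 37}

{1, 5, 6, 7, 9, 13, 18, 25, 28, 37}


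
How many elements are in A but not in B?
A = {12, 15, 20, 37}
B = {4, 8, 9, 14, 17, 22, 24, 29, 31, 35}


Set A = {12, 15, 20, 37}
Set B = {4, 8, 9, 14, 17, 22, 24, 29, 31, 35}
A \ B = {12, 15, 20, 37}
|A \ B| = 4

4


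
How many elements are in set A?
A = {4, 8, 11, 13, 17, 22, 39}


Set A = {4, 8, 11, 13, 17, 22, 39}
Listing elements: 4, 8, 11, 13, 17, 22, 39
Counting: 7 elements
|A| = 7

7


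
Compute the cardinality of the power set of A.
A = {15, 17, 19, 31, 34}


Set A = {15, 17, 19, 31, 34}
|A| = 5
The power set P(A) contains all subsets of A.
|P(A)| = 2^|A| = 2^5 = 32

32


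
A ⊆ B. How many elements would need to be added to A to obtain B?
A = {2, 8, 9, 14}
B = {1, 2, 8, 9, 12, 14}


Set A = {2, 8, 9, 14}, |A| = 4
Set B = {1, 2, 8, 9, 12, 14}, |B| = 6
Since A ⊆ B: B \ A = {1, 12}
|B| - |A| = 6 - 4 = 2

2


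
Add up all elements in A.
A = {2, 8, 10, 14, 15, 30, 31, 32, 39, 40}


Set A = {2, 8, 10, 14, 15, 30, 31, 32, 39, 40}
Sum = 2 + 8 + 10 + 14 + 15 + 30 + 31 + 32 + 39 + 40 = 221

221


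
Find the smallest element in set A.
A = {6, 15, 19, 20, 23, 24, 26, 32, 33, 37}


Set A = {6, 15, 19, 20, 23, 24, 26, 32, 33, 37}
Elements in ascending order: 6, 15, 19, 20, 23, 24, 26, 32, 33, 37
The smallest element is 6.

6


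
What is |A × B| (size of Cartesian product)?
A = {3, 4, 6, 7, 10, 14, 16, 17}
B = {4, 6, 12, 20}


Set A = {3, 4, 6, 7, 10, 14, 16, 17} has 8 elements.
Set B = {4, 6, 12, 20} has 4 elements.
|A × B| = |A| × |B| = 8 × 4 = 32

32


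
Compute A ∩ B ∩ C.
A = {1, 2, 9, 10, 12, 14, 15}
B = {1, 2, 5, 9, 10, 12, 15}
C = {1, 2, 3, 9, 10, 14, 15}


Set A = {1, 2, 9, 10, 12, 14, 15}
Set B = {1, 2, 5, 9, 10, 12, 15}
Set C = {1, 2, 3, 9, 10, 14, 15}
First, A ∩ B = {1, 2, 9, 10, 12, 15}
Then, (A ∩ B) ∩ C = {1, 2, 9, 10, 15}

{1, 2, 9, 10, 15}


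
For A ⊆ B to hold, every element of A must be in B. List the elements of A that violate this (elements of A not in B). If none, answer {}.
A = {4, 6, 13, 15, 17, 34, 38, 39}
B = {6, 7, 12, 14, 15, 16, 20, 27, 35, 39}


Set A = {4, 6, 13, 15, 17, 34, 38, 39}
Set B = {6, 7, 12, 14, 15, 16, 20, 27, 35, 39}
Check each element of A against B:
4 ∉ B (include), 6 ∈ B, 13 ∉ B (include), 15 ∈ B, 17 ∉ B (include), 34 ∉ B (include), 38 ∉ B (include), 39 ∈ B
Elements of A not in B: {4, 13, 17, 34, 38}

{4, 13, 17, 34, 38}


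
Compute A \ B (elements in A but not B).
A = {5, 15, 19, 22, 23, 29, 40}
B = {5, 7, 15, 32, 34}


Set A = {5, 15, 19, 22, 23, 29, 40}
Set B = {5, 7, 15, 32, 34}
A \ B includes elements in A that are not in B.
Check each element of A:
5 (in B, remove), 15 (in B, remove), 19 (not in B, keep), 22 (not in B, keep), 23 (not in B, keep), 29 (not in B, keep), 40 (not in B, keep)
A \ B = {19, 22, 23, 29, 40}

{19, 22, 23, 29, 40}


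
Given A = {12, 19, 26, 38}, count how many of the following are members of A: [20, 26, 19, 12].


Set A = {12, 19, 26, 38}
Candidates: [20, 26, 19, 12]
Check each candidate:
20 ∉ A, 26 ∈ A, 19 ∈ A, 12 ∈ A
Count of candidates in A: 3

3


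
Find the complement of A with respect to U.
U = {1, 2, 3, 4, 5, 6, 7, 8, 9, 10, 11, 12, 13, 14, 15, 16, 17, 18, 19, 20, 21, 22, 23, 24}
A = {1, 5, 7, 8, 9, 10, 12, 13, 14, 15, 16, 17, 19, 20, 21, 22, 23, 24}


Universal set U = {1, 2, 3, 4, 5, 6, 7, 8, 9, 10, 11, 12, 13, 14, 15, 16, 17, 18, 19, 20, 21, 22, 23, 24}
Set A = {1, 5, 7, 8, 9, 10, 12, 13, 14, 15, 16, 17, 19, 20, 21, 22, 23, 24}
A' = U \ A = elements in U but not in A
Checking each element of U:
1 (in A, exclude), 2 (not in A, include), 3 (not in A, include), 4 (not in A, include), 5 (in A, exclude), 6 (not in A, include), 7 (in A, exclude), 8 (in A, exclude), 9 (in A, exclude), 10 (in A, exclude), 11 (not in A, include), 12 (in A, exclude), 13 (in A, exclude), 14 (in A, exclude), 15 (in A, exclude), 16 (in A, exclude), 17 (in A, exclude), 18 (not in A, include), 19 (in A, exclude), 20 (in A, exclude), 21 (in A, exclude), 22 (in A, exclude), 23 (in A, exclude), 24 (in A, exclude)
A' = {2, 3, 4, 6, 11, 18}

{2, 3, 4, 6, 11, 18}


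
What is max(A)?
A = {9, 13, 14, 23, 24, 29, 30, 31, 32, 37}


Set A = {9, 13, 14, 23, 24, 29, 30, 31, 32, 37}
Elements in ascending order: 9, 13, 14, 23, 24, 29, 30, 31, 32, 37
The largest element is 37.

37


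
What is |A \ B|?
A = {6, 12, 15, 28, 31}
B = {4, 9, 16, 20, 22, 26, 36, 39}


Set A = {6, 12, 15, 28, 31}
Set B = {4, 9, 16, 20, 22, 26, 36, 39}
A \ B = {6, 12, 15, 28, 31}
|A \ B| = 5

5


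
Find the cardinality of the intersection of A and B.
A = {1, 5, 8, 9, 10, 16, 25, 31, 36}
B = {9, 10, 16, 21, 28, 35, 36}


Set A = {1, 5, 8, 9, 10, 16, 25, 31, 36}
Set B = {9, 10, 16, 21, 28, 35, 36}
A ∩ B = {9, 10, 16, 36}
|A ∩ B| = 4

4


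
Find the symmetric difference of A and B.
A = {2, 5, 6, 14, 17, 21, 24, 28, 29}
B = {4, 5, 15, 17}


Set A = {2, 5, 6, 14, 17, 21, 24, 28, 29}
Set B = {4, 5, 15, 17}
A △ B = (A \ B) ∪ (B \ A)
Elements in A but not B: {2, 6, 14, 21, 24, 28, 29}
Elements in B but not A: {4, 15}
A △ B = {2, 4, 6, 14, 15, 21, 24, 28, 29}

{2, 4, 6, 14, 15, 21, 24, 28, 29}


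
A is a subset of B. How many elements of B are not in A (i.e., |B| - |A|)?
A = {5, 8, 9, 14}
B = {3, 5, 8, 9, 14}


Set A = {5, 8, 9, 14}, |A| = 4
Set B = {3, 5, 8, 9, 14}, |B| = 5
Since A ⊆ B: B \ A = {3}
|B| - |A| = 5 - 4 = 1

1


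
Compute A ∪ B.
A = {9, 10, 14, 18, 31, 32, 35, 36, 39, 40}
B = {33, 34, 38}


Set A = {9, 10, 14, 18, 31, 32, 35, 36, 39, 40}
Set B = {33, 34, 38}
A ∪ B includes all elements in either set.
Elements from A: {9, 10, 14, 18, 31, 32, 35, 36, 39, 40}
Elements from B not already included: {33, 34, 38}
A ∪ B = {9, 10, 14, 18, 31, 32, 33, 34, 35, 36, 38, 39, 40}

{9, 10, 14, 18, 31, 32, 33, 34, 35, 36, 38, 39, 40}


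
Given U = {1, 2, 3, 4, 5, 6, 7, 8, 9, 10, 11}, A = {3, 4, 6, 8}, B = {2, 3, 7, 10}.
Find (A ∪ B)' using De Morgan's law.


U = {1, 2, 3, 4, 5, 6, 7, 8, 9, 10, 11}
A = {3, 4, 6, 8}, B = {2, 3, 7, 10}
A ∪ B = {2, 3, 4, 6, 7, 8, 10}
(A ∪ B)' = U \ (A ∪ B) = {1, 5, 9, 11}
Verification via A' ∩ B': A' = {1, 2, 5, 7, 9, 10, 11}, B' = {1, 4, 5, 6, 8, 9, 11}
A' ∩ B' = {1, 5, 9, 11} ✓

{1, 5, 9, 11}


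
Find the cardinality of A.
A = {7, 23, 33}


Set A = {7, 23, 33}
Listing elements: 7, 23, 33
Counting: 3 elements
|A| = 3

3


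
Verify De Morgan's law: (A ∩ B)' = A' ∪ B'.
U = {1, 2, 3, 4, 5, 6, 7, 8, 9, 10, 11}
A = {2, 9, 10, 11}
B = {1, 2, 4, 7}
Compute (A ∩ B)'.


U = {1, 2, 3, 4, 5, 6, 7, 8, 9, 10, 11}
A = {2, 9, 10, 11}, B = {1, 2, 4, 7}
A ∩ B = {2}
(A ∩ B)' = U \ (A ∩ B) = {1, 3, 4, 5, 6, 7, 8, 9, 10, 11}
Verification via A' ∪ B': A' = {1, 3, 4, 5, 6, 7, 8}, B' = {3, 5, 6, 8, 9, 10, 11}
A' ∪ B' = {1, 3, 4, 5, 6, 7, 8, 9, 10, 11} ✓

{1, 3, 4, 5, 6, 7, 8, 9, 10, 11}


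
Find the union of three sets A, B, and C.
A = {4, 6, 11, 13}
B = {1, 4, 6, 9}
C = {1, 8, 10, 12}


Set A = {4, 6, 11, 13}
Set B = {1, 4, 6, 9}
Set C = {1, 8, 10, 12}
First, A ∪ B = {1, 4, 6, 9, 11, 13}
Then, (A ∪ B) ∪ C = {1, 4, 6, 8, 9, 10, 11, 12, 13}

{1, 4, 6, 8, 9, 10, 11, 12, 13}


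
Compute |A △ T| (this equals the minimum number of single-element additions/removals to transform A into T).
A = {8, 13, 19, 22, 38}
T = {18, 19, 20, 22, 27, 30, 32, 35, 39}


Set A = {8, 13, 19, 22, 38}
Set T = {18, 19, 20, 22, 27, 30, 32, 35, 39}
Elements to remove from A (in A, not in T): {8, 13, 38} → 3 removals
Elements to add to A (in T, not in A): {18, 20, 27, 30, 32, 35, 39} → 7 additions
Total edits = 3 + 7 = 10

10


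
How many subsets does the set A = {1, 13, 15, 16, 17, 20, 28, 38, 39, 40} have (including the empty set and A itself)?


Set A = {1, 13, 15, 16, 17, 20, 28, 38, 39, 40}
|A| = 10
The power set P(A) contains all subsets of A.
|P(A)| = 2^|A| = 2^10 = 1024

1024


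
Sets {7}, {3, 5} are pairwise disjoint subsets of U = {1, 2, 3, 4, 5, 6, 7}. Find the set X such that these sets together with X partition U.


U = {1, 2, 3, 4, 5, 6, 7}
Shown blocks: {7}, {3, 5}
A partition's blocks are pairwise disjoint and cover U, so the missing block = U \ (union of shown blocks).
Union of shown blocks: {3, 5, 7}
Missing block = U \ (union) = {1, 2, 4, 6}

{1, 2, 4, 6}


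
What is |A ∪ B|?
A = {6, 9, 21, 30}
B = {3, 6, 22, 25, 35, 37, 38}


Set A = {6, 9, 21, 30}, |A| = 4
Set B = {3, 6, 22, 25, 35, 37, 38}, |B| = 7
A ∩ B = {6}, |A ∩ B| = 1
|A ∪ B| = |A| + |B| - |A ∩ B| = 4 + 7 - 1 = 10

10


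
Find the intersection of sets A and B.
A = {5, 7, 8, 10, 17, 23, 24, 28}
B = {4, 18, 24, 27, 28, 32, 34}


Set A = {5, 7, 8, 10, 17, 23, 24, 28}
Set B = {4, 18, 24, 27, 28, 32, 34}
A ∩ B includes only elements in both sets.
Check each element of A against B:
5 ✗, 7 ✗, 8 ✗, 10 ✗, 17 ✗, 23 ✗, 24 ✓, 28 ✓
A ∩ B = {24, 28}

{24, 28}


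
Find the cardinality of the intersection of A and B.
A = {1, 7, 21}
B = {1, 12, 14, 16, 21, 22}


Set A = {1, 7, 21}
Set B = {1, 12, 14, 16, 21, 22}
A ∩ B = {1, 21}
|A ∩ B| = 2

2


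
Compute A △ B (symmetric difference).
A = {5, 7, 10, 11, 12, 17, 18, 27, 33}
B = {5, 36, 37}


Set A = {5, 7, 10, 11, 12, 17, 18, 27, 33}
Set B = {5, 36, 37}
A △ B = (A \ B) ∪ (B \ A)
Elements in A but not B: {7, 10, 11, 12, 17, 18, 27, 33}
Elements in B but not A: {36, 37}
A △ B = {7, 10, 11, 12, 17, 18, 27, 33, 36, 37}

{7, 10, 11, 12, 17, 18, 27, 33, 36, 37}


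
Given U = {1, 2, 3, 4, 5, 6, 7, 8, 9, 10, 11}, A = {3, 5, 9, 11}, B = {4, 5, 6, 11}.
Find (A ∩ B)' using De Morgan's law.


U = {1, 2, 3, 4, 5, 6, 7, 8, 9, 10, 11}
A = {3, 5, 9, 11}, B = {4, 5, 6, 11}
A ∩ B = {5, 11}
(A ∩ B)' = U \ (A ∩ B) = {1, 2, 3, 4, 6, 7, 8, 9, 10}
Verification via A' ∪ B': A' = {1, 2, 4, 6, 7, 8, 10}, B' = {1, 2, 3, 7, 8, 9, 10}
A' ∪ B' = {1, 2, 3, 4, 6, 7, 8, 9, 10} ✓

{1, 2, 3, 4, 6, 7, 8, 9, 10}


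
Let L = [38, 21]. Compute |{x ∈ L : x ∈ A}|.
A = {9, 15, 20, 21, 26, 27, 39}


Set A = {9, 15, 20, 21, 26, 27, 39}
Candidates: [38, 21]
Check each candidate:
38 ∉ A, 21 ∈ A
Count of candidates in A: 1

1


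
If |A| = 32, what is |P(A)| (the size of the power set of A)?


The set has 32 elements.
The power set contains all possible subsets.
|P(A)| = 2^|A| = 2^32 = 4294967296

4294967296


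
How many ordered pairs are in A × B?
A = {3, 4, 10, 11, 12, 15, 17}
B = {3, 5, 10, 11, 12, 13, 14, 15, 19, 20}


Set A = {3, 4, 10, 11, 12, 15, 17} has 7 elements.
Set B = {3, 5, 10, 11, 12, 13, 14, 15, 19, 20} has 10 elements.
|A × B| = |A| × |B| = 7 × 10 = 70

70


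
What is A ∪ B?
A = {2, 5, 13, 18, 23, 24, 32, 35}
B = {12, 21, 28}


Set A = {2, 5, 13, 18, 23, 24, 32, 35}
Set B = {12, 21, 28}
A ∪ B includes all elements in either set.
Elements from A: {2, 5, 13, 18, 23, 24, 32, 35}
Elements from B not already included: {12, 21, 28}
A ∪ B = {2, 5, 12, 13, 18, 21, 23, 24, 28, 32, 35}

{2, 5, 12, 13, 18, 21, 23, 24, 28, 32, 35}


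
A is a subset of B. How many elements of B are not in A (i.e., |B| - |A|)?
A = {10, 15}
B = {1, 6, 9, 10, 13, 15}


Set A = {10, 15}, |A| = 2
Set B = {1, 6, 9, 10, 13, 15}, |B| = 6
Since A ⊆ B: B \ A = {1, 6, 9, 13}
|B| - |A| = 6 - 2 = 4

4


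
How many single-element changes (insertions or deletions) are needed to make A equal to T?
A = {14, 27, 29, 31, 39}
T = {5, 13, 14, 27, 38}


Set A = {14, 27, 29, 31, 39}
Set T = {5, 13, 14, 27, 38}
Elements to remove from A (in A, not in T): {29, 31, 39} → 3 removals
Elements to add to A (in T, not in A): {5, 13, 38} → 3 additions
Total edits = 3 + 3 = 6

6


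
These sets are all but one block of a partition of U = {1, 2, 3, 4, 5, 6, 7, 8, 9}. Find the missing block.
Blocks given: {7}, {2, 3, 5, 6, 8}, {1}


U = {1, 2, 3, 4, 5, 6, 7, 8, 9}
Shown blocks: {7}, {2, 3, 5, 6, 8}, {1}
A partition's blocks are pairwise disjoint and cover U, so the missing block = U \ (union of shown blocks).
Union of shown blocks: {1, 2, 3, 5, 6, 7, 8}
Missing block = U \ (union) = {4, 9}

{4, 9}


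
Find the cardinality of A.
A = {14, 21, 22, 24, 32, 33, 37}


Set A = {14, 21, 22, 24, 32, 33, 37}
Listing elements: 14, 21, 22, 24, 32, 33, 37
Counting: 7 elements
|A| = 7

7


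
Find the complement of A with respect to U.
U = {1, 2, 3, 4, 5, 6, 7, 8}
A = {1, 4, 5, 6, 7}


Universal set U = {1, 2, 3, 4, 5, 6, 7, 8}
Set A = {1, 4, 5, 6, 7}
A' = U \ A = elements in U but not in A
Checking each element of U:
1 (in A, exclude), 2 (not in A, include), 3 (not in A, include), 4 (in A, exclude), 5 (in A, exclude), 6 (in A, exclude), 7 (in A, exclude), 8 (not in A, include)
A' = {2, 3, 8}

{2, 3, 8}


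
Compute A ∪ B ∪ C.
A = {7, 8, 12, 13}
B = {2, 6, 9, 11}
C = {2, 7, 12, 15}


Set A = {7, 8, 12, 13}
Set B = {2, 6, 9, 11}
Set C = {2, 7, 12, 15}
First, A ∪ B = {2, 6, 7, 8, 9, 11, 12, 13}
Then, (A ∪ B) ∪ C = {2, 6, 7, 8, 9, 11, 12, 13, 15}

{2, 6, 7, 8, 9, 11, 12, 13, 15}


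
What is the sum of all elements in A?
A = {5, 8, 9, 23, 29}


Set A = {5, 8, 9, 23, 29}
Sum = 5 + 8 + 9 + 23 + 29 = 74

74


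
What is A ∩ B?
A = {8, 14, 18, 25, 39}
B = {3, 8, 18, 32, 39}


Set A = {8, 14, 18, 25, 39}
Set B = {3, 8, 18, 32, 39}
A ∩ B includes only elements in both sets.
Check each element of A against B:
8 ✓, 14 ✗, 18 ✓, 25 ✗, 39 ✓
A ∩ B = {8, 18, 39}

{8, 18, 39}


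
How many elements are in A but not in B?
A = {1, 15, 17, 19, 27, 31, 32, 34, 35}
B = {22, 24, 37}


Set A = {1, 15, 17, 19, 27, 31, 32, 34, 35}
Set B = {22, 24, 37}
A \ B = {1, 15, 17, 19, 27, 31, 32, 34, 35}
|A \ B| = 9

9


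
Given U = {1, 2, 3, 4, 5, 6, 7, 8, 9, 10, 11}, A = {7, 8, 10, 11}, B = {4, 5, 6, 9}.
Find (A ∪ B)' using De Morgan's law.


U = {1, 2, 3, 4, 5, 6, 7, 8, 9, 10, 11}
A = {7, 8, 10, 11}, B = {4, 5, 6, 9}
A ∪ B = {4, 5, 6, 7, 8, 9, 10, 11}
(A ∪ B)' = U \ (A ∪ B) = {1, 2, 3}
Verification via A' ∩ B': A' = {1, 2, 3, 4, 5, 6, 9}, B' = {1, 2, 3, 7, 8, 10, 11}
A' ∩ B' = {1, 2, 3} ✓

{1, 2, 3}


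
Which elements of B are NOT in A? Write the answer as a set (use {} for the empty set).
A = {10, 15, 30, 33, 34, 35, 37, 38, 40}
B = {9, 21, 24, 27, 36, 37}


Set A = {10, 15, 30, 33, 34, 35, 37, 38, 40}
Set B = {9, 21, 24, 27, 36, 37}
Check each element of B against A:
9 ∉ A (include), 21 ∉ A (include), 24 ∉ A (include), 27 ∉ A (include), 36 ∉ A (include), 37 ∈ A
Elements of B not in A: {9, 21, 24, 27, 36}

{9, 21, 24, 27, 36}


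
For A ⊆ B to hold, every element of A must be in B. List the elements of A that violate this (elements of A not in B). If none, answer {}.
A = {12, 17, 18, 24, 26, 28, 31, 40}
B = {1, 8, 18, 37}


Set A = {12, 17, 18, 24, 26, 28, 31, 40}
Set B = {1, 8, 18, 37}
Check each element of A against B:
12 ∉ B (include), 17 ∉ B (include), 18 ∈ B, 24 ∉ B (include), 26 ∉ B (include), 28 ∉ B (include), 31 ∉ B (include), 40 ∉ B (include)
Elements of A not in B: {12, 17, 24, 26, 28, 31, 40}

{12, 17, 24, 26, 28, 31, 40}


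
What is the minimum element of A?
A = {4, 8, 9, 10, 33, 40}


Set A = {4, 8, 9, 10, 33, 40}
Elements in ascending order: 4, 8, 9, 10, 33, 40
The smallest element is 4.

4


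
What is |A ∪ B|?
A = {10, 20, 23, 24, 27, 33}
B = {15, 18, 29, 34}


Set A = {10, 20, 23, 24, 27, 33}, |A| = 6
Set B = {15, 18, 29, 34}, |B| = 4
A ∩ B = {}, |A ∩ B| = 0
|A ∪ B| = |A| + |B| - |A ∩ B| = 6 + 4 - 0 = 10

10


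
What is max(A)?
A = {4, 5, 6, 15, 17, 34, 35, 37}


Set A = {4, 5, 6, 15, 17, 34, 35, 37}
Elements in ascending order: 4, 5, 6, 15, 17, 34, 35, 37
The largest element is 37.

37


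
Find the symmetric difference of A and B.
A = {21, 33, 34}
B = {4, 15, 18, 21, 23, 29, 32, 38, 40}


Set A = {21, 33, 34}
Set B = {4, 15, 18, 21, 23, 29, 32, 38, 40}
A △ B = (A \ B) ∪ (B \ A)
Elements in A but not B: {33, 34}
Elements in B but not A: {4, 15, 18, 23, 29, 32, 38, 40}
A △ B = {4, 15, 18, 23, 29, 32, 33, 34, 38, 40}

{4, 15, 18, 23, 29, 32, 33, 34, 38, 40}


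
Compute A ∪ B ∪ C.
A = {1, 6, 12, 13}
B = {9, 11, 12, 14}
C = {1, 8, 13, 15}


Set A = {1, 6, 12, 13}
Set B = {9, 11, 12, 14}
Set C = {1, 8, 13, 15}
First, A ∪ B = {1, 6, 9, 11, 12, 13, 14}
Then, (A ∪ B) ∪ C = {1, 6, 8, 9, 11, 12, 13, 14, 15}

{1, 6, 8, 9, 11, 12, 13, 14, 15}


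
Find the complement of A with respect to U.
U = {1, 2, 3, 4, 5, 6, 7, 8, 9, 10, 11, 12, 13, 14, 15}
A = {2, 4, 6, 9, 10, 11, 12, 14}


Universal set U = {1, 2, 3, 4, 5, 6, 7, 8, 9, 10, 11, 12, 13, 14, 15}
Set A = {2, 4, 6, 9, 10, 11, 12, 14}
A' = U \ A = elements in U but not in A
Checking each element of U:
1 (not in A, include), 2 (in A, exclude), 3 (not in A, include), 4 (in A, exclude), 5 (not in A, include), 6 (in A, exclude), 7 (not in A, include), 8 (not in A, include), 9 (in A, exclude), 10 (in A, exclude), 11 (in A, exclude), 12 (in A, exclude), 13 (not in A, include), 14 (in A, exclude), 15 (not in A, include)
A' = {1, 3, 5, 7, 8, 13, 15}

{1, 3, 5, 7, 8, 13, 15}


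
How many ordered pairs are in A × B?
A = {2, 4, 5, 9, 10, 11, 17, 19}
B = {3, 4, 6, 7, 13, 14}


Set A = {2, 4, 5, 9, 10, 11, 17, 19} has 8 elements.
Set B = {3, 4, 6, 7, 13, 14} has 6 elements.
|A × B| = |A| × |B| = 8 × 6 = 48

48


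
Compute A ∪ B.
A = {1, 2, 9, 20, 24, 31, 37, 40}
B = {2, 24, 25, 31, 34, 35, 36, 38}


Set A = {1, 2, 9, 20, 24, 31, 37, 40}
Set B = {2, 24, 25, 31, 34, 35, 36, 38}
A ∪ B includes all elements in either set.
Elements from A: {1, 2, 9, 20, 24, 31, 37, 40}
Elements from B not already included: {25, 34, 35, 36, 38}
A ∪ B = {1, 2, 9, 20, 24, 25, 31, 34, 35, 36, 37, 38, 40}

{1, 2, 9, 20, 24, 25, 31, 34, 35, 36, 37, 38, 40}


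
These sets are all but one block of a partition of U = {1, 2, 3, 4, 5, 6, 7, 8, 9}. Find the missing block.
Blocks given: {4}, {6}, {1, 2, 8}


U = {1, 2, 3, 4, 5, 6, 7, 8, 9}
Shown blocks: {4}, {6}, {1, 2, 8}
A partition's blocks are pairwise disjoint and cover U, so the missing block = U \ (union of shown blocks).
Union of shown blocks: {1, 2, 4, 6, 8}
Missing block = U \ (union) = {3, 5, 7, 9}

{3, 5, 7, 9}


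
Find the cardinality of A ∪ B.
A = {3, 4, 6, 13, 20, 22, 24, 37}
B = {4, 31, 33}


Set A = {3, 4, 6, 13, 20, 22, 24, 37}, |A| = 8
Set B = {4, 31, 33}, |B| = 3
A ∩ B = {4}, |A ∩ B| = 1
|A ∪ B| = |A| + |B| - |A ∩ B| = 8 + 3 - 1 = 10

10


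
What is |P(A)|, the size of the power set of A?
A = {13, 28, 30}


Set A = {13, 28, 30}
|A| = 3
The power set P(A) contains all subsets of A.
|P(A)| = 2^|A| = 2^3 = 8

8


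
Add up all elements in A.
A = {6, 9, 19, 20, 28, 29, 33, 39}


Set A = {6, 9, 19, 20, 28, 29, 33, 39}
Sum = 6 + 9 + 19 + 20 + 28 + 29 + 33 + 39 = 183

183


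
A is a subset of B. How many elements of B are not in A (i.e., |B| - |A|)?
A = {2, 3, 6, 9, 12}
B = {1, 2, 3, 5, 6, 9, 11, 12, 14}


Set A = {2, 3, 6, 9, 12}, |A| = 5
Set B = {1, 2, 3, 5, 6, 9, 11, 12, 14}, |B| = 9
Since A ⊆ B: B \ A = {1, 5, 11, 14}
|B| - |A| = 9 - 5 = 4

4


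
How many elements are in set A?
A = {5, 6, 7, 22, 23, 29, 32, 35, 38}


Set A = {5, 6, 7, 22, 23, 29, 32, 35, 38}
Listing elements: 5, 6, 7, 22, 23, 29, 32, 35, 38
Counting: 9 elements
|A| = 9

9


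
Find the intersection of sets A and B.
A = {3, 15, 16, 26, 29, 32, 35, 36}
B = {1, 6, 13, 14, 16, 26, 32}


Set A = {3, 15, 16, 26, 29, 32, 35, 36}
Set B = {1, 6, 13, 14, 16, 26, 32}
A ∩ B includes only elements in both sets.
Check each element of A against B:
3 ✗, 15 ✗, 16 ✓, 26 ✓, 29 ✗, 32 ✓, 35 ✗, 36 ✗
A ∩ B = {16, 26, 32}

{16, 26, 32}


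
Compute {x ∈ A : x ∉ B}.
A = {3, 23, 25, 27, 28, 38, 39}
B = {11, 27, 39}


Set A = {3, 23, 25, 27, 28, 38, 39}
Set B = {11, 27, 39}
Check each element of A against B:
3 ∉ B (include), 23 ∉ B (include), 25 ∉ B (include), 27 ∈ B, 28 ∉ B (include), 38 ∉ B (include), 39 ∈ B
Elements of A not in B: {3, 23, 25, 28, 38}

{3, 23, 25, 28, 38}


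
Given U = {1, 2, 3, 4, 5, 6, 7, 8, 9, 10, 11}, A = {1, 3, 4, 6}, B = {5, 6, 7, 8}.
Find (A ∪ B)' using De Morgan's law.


U = {1, 2, 3, 4, 5, 6, 7, 8, 9, 10, 11}
A = {1, 3, 4, 6}, B = {5, 6, 7, 8}
A ∪ B = {1, 3, 4, 5, 6, 7, 8}
(A ∪ B)' = U \ (A ∪ B) = {2, 9, 10, 11}
Verification via A' ∩ B': A' = {2, 5, 7, 8, 9, 10, 11}, B' = {1, 2, 3, 4, 9, 10, 11}
A' ∩ B' = {2, 9, 10, 11} ✓

{2, 9, 10, 11}


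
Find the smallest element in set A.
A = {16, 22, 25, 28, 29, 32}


Set A = {16, 22, 25, 28, 29, 32}
Elements in ascending order: 16, 22, 25, 28, 29, 32
The smallest element is 16.

16


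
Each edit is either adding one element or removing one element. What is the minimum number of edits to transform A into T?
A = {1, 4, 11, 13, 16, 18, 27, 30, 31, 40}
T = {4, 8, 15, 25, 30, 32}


Set A = {1, 4, 11, 13, 16, 18, 27, 30, 31, 40}
Set T = {4, 8, 15, 25, 30, 32}
Elements to remove from A (in A, not in T): {1, 11, 13, 16, 18, 27, 31, 40} → 8 removals
Elements to add to A (in T, not in A): {8, 15, 25, 32} → 4 additions
Total edits = 8 + 4 = 12

12


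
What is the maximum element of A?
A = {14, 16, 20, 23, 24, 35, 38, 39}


Set A = {14, 16, 20, 23, 24, 35, 38, 39}
Elements in ascending order: 14, 16, 20, 23, 24, 35, 38, 39
The largest element is 39.

39


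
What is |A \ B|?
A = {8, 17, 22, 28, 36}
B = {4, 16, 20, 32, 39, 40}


Set A = {8, 17, 22, 28, 36}
Set B = {4, 16, 20, 32, 39, 40}
A \ B = {8, 17, 22, 28, 36}
|A \ B| = 5

5


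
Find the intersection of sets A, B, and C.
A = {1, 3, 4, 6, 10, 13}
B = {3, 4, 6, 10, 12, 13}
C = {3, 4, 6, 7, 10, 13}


Set A = {1, 3, 4, 6, 10, 13}
Set B = {3, 4, 6, 10, 12, 13}
Set C = {3, 4, 6, 7, 10, 13}
First, A ∩ B = {3, 4, 6, 10, 13}
Then, (A ∩ B) ∩ C = {3, 4, 6, 10, 13}

{3, 4, 6, 10, 13}


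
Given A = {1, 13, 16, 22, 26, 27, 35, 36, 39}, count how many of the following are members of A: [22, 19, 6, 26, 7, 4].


Set A = {1, 13, 16, 22, 26, 27, 35, 36, 39}
Candidates: [22, 19, 6, 26, 7, 4]
Check each candidate:
22 ∈ A, 19 ∉ A, 6 ∉ A, 26 ∈ A, 7 ∉ A, 4 ∉ A
Count of candidates in A: 2

2


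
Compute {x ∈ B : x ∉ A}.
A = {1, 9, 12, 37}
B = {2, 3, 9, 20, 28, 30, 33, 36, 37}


Set A = {1, 9, 12, 37}
Set B = {2, 3, 9, 20, 28, 30, 33, 36, 37}
Check each element of B against A:
2 ∉ A (include), 3 ∉ A (include), 9 ∈ A, 20 ∉ A (include), 28 ∉ A (include), 30 ∉ A (include), 33 ∉ A (include), 36 ∉ A (include), 37 ∈ A
Elements of B not in A: {2, 3, 20, 28, 30, 33, 36}

{2, 3, 20, 28, 30, 33, 36}


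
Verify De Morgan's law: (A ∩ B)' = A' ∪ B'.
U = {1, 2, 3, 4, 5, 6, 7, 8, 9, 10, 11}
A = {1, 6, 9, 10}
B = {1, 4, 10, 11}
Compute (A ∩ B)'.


U = {1, 2, 3, 4, 5, 6, 7, 8, 9, 10, 11}
A = {1, 6, 9, 10}, B = {1, 4, 10, 11}
A ∩ B = {1, 10}
(A ∩ B)' = U \ (A ∩ B) = {2, 3, 4, 5, 6, 7, 8, 9, 11}
Verification via A' ∪ B': A' = {2, 3, 4, 5, 7, 8, 11}, B' = {2, 3, 5, 6, 7, 8, 9}
A' ∪ B' = {2, 3, 4, 5, 6, 7, 8, 9, 11} ✓

{2, 3, 4, 5, 6, 7, 8, 9, 11}


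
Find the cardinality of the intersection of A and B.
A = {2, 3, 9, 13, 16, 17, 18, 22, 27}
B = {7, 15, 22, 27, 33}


Set A = {2, 3, 9, 13, 16, 17, 18, 22, 27}
Set B = {7, 15, 22, 27, 33}
A ∩ B = {22, 27}
|A ∩ B| = 2

2


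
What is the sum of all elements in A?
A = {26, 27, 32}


Set A = {26, 27, 32}
Sum = 26 + 27 + 32 = 85

85


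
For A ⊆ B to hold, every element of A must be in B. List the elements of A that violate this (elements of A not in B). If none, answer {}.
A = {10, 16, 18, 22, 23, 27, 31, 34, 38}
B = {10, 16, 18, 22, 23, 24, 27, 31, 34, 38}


Set A = {10, 16, 18, 22, 23, 27, 31, 34, 38}
Set B = {10, 16, 18, 22, 23, 24, 27, 31, 34, 38}
Check each element of A against B:
10 ∈ B, 16 ∈ B, 18 ∈ B, 22 ∈ B, 23 ∈ B, 27 ∈ B, 31 ∈ B, 34 ∈ B, 38 ∈ B
Elements of A not in B: {}

{}


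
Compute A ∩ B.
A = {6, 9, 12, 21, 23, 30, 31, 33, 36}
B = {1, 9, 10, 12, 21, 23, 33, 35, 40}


Set A = {6, 9, 12, 21, 23, 30, 31, 33, 36}
Set B = {1, 9, 10, 12, 21, 23, 33, 35, 40}
A ∩ B includes only elements in both sets.
Check each element of A against B:
6 ✗, 9 ✓, 12 ✓, 21 ✓, 23 ✓, 30 ✗, 31 ✗, 33 ✓, 36 ✗
A ∩ B = {9, 12, 21, 23, 33}

{9, 12, 21, 23, 33}


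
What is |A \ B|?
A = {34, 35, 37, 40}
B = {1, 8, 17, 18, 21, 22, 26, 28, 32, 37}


Set A = {34, 35, 37, 40}
Set B = {1, 8, 17, 18, 21, 22, 26, 28, 32, 37}
A \ B = {34, 35, 40}
|A \ B| = 3

3


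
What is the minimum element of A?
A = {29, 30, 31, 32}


Set A = {29, 30, 31, 32}
Elements in ascending order: 29, 30, 31, 32
The smallest element is 29.

29


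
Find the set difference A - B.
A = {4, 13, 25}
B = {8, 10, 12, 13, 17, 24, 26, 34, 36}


Set A = {4, 13, 25}
Set B = {8, 10, 12, 13, 17, 24, 26, 34, 36}
A \ B includes elements in A that are not in B.
Check each element of A:
4 (not in B, keep), 13 (in B, remove), 25 (not in B, keep)
A \ B = {4, 25}

{4, 25}


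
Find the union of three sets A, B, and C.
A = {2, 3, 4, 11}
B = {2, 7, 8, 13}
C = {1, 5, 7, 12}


Set A = {2, 3, 4, 11}
Set B = {2, 7, 8, 13}
Set C = {1, 5, 7, 12}
First, A ∪ B = {2, 3, 4, 7, 8, 11, 13}
Then, (A ∪ B) ∪ C = {1, 2, 3, 4, 5, 7, 8, 11, 12, 13}

{1, 2, 3, 4, 5, 7, 8, 11, 12, 13}


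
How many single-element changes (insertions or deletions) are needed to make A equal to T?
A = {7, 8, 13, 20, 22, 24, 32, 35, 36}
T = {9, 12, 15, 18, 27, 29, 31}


Set A = {7, 8, 13, 20, 22, 24, 32, 35, 36}
Set T = {9, 12, 15, 18, 27, 29, 31}
Elements to remove from A (in A, not in T): {7, 8, 13, 20, 22, 24, 32, 35, 36} → 9 removals
Elements to add to A (in T, not in A): {9, 12, 15, 18, 27, 29, 31} → 7 additions
Total edits = 9 + 7 = 16

16


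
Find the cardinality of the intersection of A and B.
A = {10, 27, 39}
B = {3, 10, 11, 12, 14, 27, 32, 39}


Set A = {10, 27, 39}
Set B = {3, 10, 11, 12, 14, 27, 32, 39}
A ∩ B = {10, 27, 39}
|A ∩ B| = 3

3


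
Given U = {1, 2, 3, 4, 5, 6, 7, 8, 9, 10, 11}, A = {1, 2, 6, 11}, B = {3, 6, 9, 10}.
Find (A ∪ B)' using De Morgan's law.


U = {1, 2, 3, 4, 5, 6, 7, 8, 9, 10, 11}
A = {1, 2, 6, 11}, B = {3, 6, 9, 10}
A ∪ B = {1, 2, 3, 6, 9, 10, 11}
(A ∪ B)' = U \ (A ∪ B) = {4, 5, 7, 8}
Verification via A' ∩ B': A' = {3, 4, 5, 7, 8, 9, 10}, B' = {1, 2, 4, 5, 7, 8, 11}
A' ∩ B' = {4, 5, 7, 8} ✓

{4, 5, 7, 8}


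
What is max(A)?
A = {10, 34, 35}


Set A = {10, 34, 35}
Elements in ascending order: 10, 34, 35
The largest element is 35.

35


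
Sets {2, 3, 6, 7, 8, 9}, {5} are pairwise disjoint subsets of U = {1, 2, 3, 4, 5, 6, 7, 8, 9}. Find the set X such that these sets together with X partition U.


U = {1, 2, 3, 4, 5, 6, 7, 8, 9}
Shown blocks: {2, 3, 6, 7, 8, 9}, {5}
A partition's blocks are pairwise disjoint and cover U, so the missing block = U \ (union of shown blocks).
Union of shown blocks: {2, 3, 5, 6, 7, 8, 9}
Missing block = U \ (union) = {1, 4}

{1, 4}


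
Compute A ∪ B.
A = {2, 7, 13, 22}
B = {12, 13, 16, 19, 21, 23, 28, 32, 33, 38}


Set A = {2, 7, 13, 22}
Set B = {12, 13, 16, 19, 21, 23, 28, 32, 33, 38}
A ∪ B includes all elements in either set.
Elements from A: {2, 7, 13, 22}
Elements from B not already included: {12, 16, 19, 21, 23, 28, 32, 33, 38}
A ∪ B = {2, 7, 12, 13, 16, 19, 21, 22, 23, 28, 32, 33, 38}

{2, 7, 12, 13, 16, 19, 21, 22, 23, 28, 32, 33, 38}


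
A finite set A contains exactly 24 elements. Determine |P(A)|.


The set has 24 elements.
The power set contains all possible subsets.
|P(A)| = 2^|A| = 2^24 = 16777216

16777216


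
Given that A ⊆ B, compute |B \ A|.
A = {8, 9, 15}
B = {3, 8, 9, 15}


Set A = {8, 9, 15}, |A| = 3
Set B = {3, 8, 9, 15}, |B| = 4
Since A ⊆ B: B \ A = {3}
|B| - |A| = 4 - 3 = 1

1


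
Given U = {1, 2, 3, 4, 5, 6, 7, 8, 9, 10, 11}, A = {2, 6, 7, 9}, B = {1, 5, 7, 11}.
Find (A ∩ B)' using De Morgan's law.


U = {1, 2, 3, 4, 5, 6, 7, 8, 9, 10, 11}
A = {2, 6, 7, 9}, B = {1, 5, 7, 11}
A ∩ B = {7}
(A ∩ B)' = U \ (A ∩ B) = {1, 2, 3, 4, 5, 6, 8, 9, 10, 11}
Verification via A' ∪ B': A' = {1, 3, 4, 5, 8, 10, 11}, B' = {2, 3, 4, 6, 8, 9, 10}
A' ∪ B' = {1, 2, 3, 4, 5, 6, 8, 9, 10, 11} ✓

{1, 2, 3, 4, 5, 6, 8, 9, 10, 11}


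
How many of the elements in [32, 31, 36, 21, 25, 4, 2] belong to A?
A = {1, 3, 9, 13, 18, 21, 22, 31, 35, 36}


Set A = {1, 3, 9, 13, 18, 21, 22, 31, 35, 36}
Candidates: [32, 31, 36, 21, 25, 4, 2]
Check each candidate:
32 ∉ A, 31 ∈ A, 36 ∈ A, 21 ∈ A, 25 ∉ A, 4 ∉ A, 2 ∉ A
Count of candidates in A: 3

3


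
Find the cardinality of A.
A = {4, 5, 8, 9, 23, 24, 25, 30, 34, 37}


Set A = {4, 5, 8, 9, 23, 24, 25, 30, 34, 37}
Listing elements: 4, 5, 8, 9, 23, 24, 25, 30, 34, 37
Counting: 10 elements
|A| = 10

10


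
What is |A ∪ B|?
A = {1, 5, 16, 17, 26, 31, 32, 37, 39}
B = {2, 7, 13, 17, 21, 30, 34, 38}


Set A = {1, 5, 16, 17, 26, 31, 32, 37, 39}, |A| = 9
Set B = {2, 7, 13, 17, 21, 30, 34, 38}, |B| = 8
A ∩ B = {17}, |A ∩ B| = 1
|A ∪ B| = |A| + |B| - |A ∩ B| = 9 + 8 - 1 = 16

16


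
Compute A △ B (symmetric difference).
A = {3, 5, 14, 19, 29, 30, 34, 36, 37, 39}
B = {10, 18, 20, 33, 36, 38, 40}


Set A = {3, 5, 14, 19, 29, 30, 34, 36, 37, 39}
Set B = {10, 18, 20, 33, 36, 38, 40}
A △ B = (A \ B) ∪ (B \ A)
Elements in A but not B: {3, 5, 14, 19, 29, 30, 34, 37, 39}
Elements in B but not A: {10, 18, 20, 33, 38, 40}
A △ B = {3, 5, 10, 14, 18, 19, 20, 29, 30, 33, 34, 37, 38, 39, 40}

{3, 5, 10, 14, 18, 19, 20, 29, 30, 33, 34, 37, 38, 39, 40}


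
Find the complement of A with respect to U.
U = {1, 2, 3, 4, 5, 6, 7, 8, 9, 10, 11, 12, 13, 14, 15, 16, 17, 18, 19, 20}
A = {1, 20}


Universal set U = {1, 2, 3, 4, 5, 6, 7, 8, 9, 10, 11, 12, 13, 14, 15, 16, 17, 18, 19, 20}
Set A = {1, 20}
A' = U \ A = elements in U but not in A
Checking each element of U:
1 (in A, exclude), 2 (not in A, include), 3 (not in A, include), 4 (not in A, include), 5 (not in A, include), 6 (not in A, include), 7 (not in A, include), 8 (not in A, include), 9 (not in A, include), 10 (not in A, include), 11 (not in A, include), 12 (not in A, include), 13 (not in A, include), 14 (not in A, include), 15 (not in A, include), 16 (not in A, include), 17 (not in A, include), 18 (not in A, include), 19 (not in A, include), 20 (in A, exclude)
A' = {2, 3, 4, 5, 6, 7, 8, 9, 10, 11, 12, 13, 14, 15, 16, 17, 18, 19}

{2, 3, 4, 5, 6, 7, 8, 9, 10, 11, 12, 13, 14, 15, 16, 17, 18, 19}


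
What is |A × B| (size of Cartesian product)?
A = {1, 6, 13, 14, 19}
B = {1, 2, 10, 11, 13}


Set A = {1, 6, 13, 14, 19} has 5 elements.
Set B = {1, 2, 10, 11, 13} has 5 elements.
|A × B| = |A| × |B| = 5 × 5 = 25

25


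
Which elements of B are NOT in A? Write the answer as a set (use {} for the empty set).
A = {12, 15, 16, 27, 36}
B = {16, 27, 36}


Set A = {12, 15, 16, 27, 36}
Set B = {16, 27, 36}
Check each element of B against A:
16 ∈ A, 27 ∈ A, 36 ∈ A
Elements of B not in A: {}

{}


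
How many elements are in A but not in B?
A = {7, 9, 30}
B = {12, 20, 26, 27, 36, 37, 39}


Set A = {7, 9, 30}
Set B = {12, 20, 26, 27, 36, 37, 39}
A \ B = {7, 9, 30}
|A \ B| = 3

3


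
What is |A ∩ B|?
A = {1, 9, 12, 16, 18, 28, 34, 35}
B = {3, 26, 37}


Set A = {1, 9, 12, 16, 18, 28, 34, 35}
Set B = {3, 26, 37}
A ∩ B = {}
|A ∩ B| = 0

0
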